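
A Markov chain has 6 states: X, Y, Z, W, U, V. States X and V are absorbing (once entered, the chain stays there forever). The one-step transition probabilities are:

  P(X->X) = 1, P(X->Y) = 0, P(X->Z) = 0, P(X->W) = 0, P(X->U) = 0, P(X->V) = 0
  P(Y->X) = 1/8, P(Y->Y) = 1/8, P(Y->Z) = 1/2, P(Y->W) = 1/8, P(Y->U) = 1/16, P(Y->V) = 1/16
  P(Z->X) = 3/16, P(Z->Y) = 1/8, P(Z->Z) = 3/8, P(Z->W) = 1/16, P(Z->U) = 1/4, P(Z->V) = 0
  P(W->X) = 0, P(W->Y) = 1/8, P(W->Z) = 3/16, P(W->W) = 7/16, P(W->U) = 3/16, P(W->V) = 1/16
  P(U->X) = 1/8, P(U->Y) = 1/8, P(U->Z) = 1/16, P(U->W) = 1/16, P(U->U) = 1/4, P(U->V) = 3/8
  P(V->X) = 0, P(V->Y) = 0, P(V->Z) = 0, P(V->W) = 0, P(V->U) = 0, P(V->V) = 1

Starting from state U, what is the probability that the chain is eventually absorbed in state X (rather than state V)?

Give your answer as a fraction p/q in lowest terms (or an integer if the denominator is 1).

Answer: 1730/4957

Derivation:
Let a_i = P(absorbed in X | start in state i).
Boundary conditions: a_X = 1, a_V = 0.
For each transient state i, a_i = sum_j P(i->j) * a_j:
  a_Y = 1/8*a_X + 1/8*a_Y + 1/2*a_Z + 1/8*a_W + 1/16*a_U + 1/16*a_V
  a_Z = 3/16*a_X + 1/8*a_Y + 3/8*a_Z + 1/16*a_W + 1/4*a_U + 0*a_V
  a_W = 0*a_X + 1/8*a_Y + 3/16*a_Z + 7/16*a_W + 3/16*a_U + 1/16*a_V
  a_U = 1/8*a_X + 1/8*a_Y + 1/16*a_Z + 1/16*a_W + 1/4*a_U + 3/8*a_V

Substituting a_X = 1 and a_V = 0, rearrange to (I - Q) a = r where r[i] = P(i -> X):
  [7/8, -1/2, -1/8, -1/16] . (a_Y, a_Z, a_W, a_U) = 1/8
  [-1/8, 5/8, -1/16, -1/4] . (a_Y, a_Z, a_W, a_U) = 3/16
  [-1/8, -3/16, 9/16, -3/16] . (a_Y, a_Z, a_W, a_U) = 0
  [-1/8, -1/16, -1/16, 3/4] . (a_Y, a_Z, a_W, a_U) = 1/8

Solving yields:
  a_Y = 2841/4957
  a_Z = 2967/4957
  a_W = 2197/4957
  a_U = 1730/4957

Starting state is U, so the absorption probability is a_U = 1730/4957.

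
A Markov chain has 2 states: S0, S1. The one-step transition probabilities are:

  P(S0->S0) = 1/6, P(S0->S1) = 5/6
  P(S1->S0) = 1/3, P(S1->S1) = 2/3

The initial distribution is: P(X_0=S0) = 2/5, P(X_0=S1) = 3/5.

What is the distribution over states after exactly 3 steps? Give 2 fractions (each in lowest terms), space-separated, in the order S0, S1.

Answer: 77/270 193/270

Derivation:
Propagating the distribution step by step (d_{t+1} = d_t * P):
d_0 = (S0=2/5, S1=3/5)
  d_1[S0] = 2/5*1/6 + 3/5*1/3 = 4/15
  d_1[S1] = 2/5*5/6 + 3/5*2/3 = 11/15
d_1 = (S0=4/15, S1=11/15)
  d_2[S0] = 4/15*1/6 + 11/15*1/3 = 13/45
  d_2[S1] = 4/15*5/6 + 11/15*2/3 = 32/45
d_2 = (S0=13/45, S1=32/45)
  d_3[S0] = 13/45*1/6 + 32/45*1/3 = 77/270
  d_3[S1] = 13/45*5/6 + 32/45*2/3 = 193/270
d_3 = (S0=77/270, S1=193/270)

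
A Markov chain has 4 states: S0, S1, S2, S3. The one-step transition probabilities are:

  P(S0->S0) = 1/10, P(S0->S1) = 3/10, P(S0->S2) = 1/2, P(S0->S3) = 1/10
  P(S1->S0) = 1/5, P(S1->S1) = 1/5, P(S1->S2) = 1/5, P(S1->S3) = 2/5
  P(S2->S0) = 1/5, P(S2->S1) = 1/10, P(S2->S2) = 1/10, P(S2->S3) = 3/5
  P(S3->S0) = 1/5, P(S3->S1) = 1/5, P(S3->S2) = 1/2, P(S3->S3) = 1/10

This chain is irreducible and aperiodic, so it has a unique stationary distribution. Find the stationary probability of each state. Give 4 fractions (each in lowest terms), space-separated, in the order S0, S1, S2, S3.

The stationary distribution satisfies pi = pi * P, i.e.:
  pi_S0 = 1/10*pi_S0 + 1/5*pi_S1 + 1/5*pi_S2 + 1/5*pi_S3
  pi_S1 = 3/10*pi_S0 + 1/5*pi_S1 + 1/10*pi_S2 + 1/5*pi_S3
  pi_S2 = 1/2*pi_S0 + 1/5*pi_S1 + 1/10*pi_S2 + 1/2*pi_S3
  pi_S3 = 1/10*pi_S0 + 2/5*pi_S1 + 3/5*pi_S2 + 1/10*pi_S3
with normalization: pi_S0 + pi_S1 + pi_S2 + pi_S3 = 1.

Using the first 3 balance equations plus normalization, the linear system A*pi = b is:
  [-9/10, 1/5, 1/5, 1/5] . pi = 0
  [3/10, -4/5, 1/10, 1/5] . pi = 0
  [1/2, 1/5, -9/10, 1/2] . pi = 0
  [1, 1, 1, 1] . pi = 1

Solving yields:
  pi_S0 = 2/11
  pi_S1 = 281/1507
  pi_S2 = 478/1507
  pi_S3 = 474/1507

Verification (pi * P):
  2/11*1/10 + 281/1507*1/5 + 478/1507*1/5 + 474/1507*1/5 = 2/11 = pi_S0  (ok)
  2/11*3/10 + 281/1507*1/5 + 478/1507*1/10 + 474/1507*1/5 = 281/1507 = pi_S1  (ok)
  2/11*1/2 + 281/1507*1/5 + 478/1507*1/10 + 474/1507*1/2 = 478/1507 = pi_S2  (ok)
  2/11*1/10 + 281/1507*2/5 + 478/1507*3/5 + 474/1507*1/10 = 474/1507 = pi_S3  (ok)

Answer: 2/11 281/1507 478/1507 474/1507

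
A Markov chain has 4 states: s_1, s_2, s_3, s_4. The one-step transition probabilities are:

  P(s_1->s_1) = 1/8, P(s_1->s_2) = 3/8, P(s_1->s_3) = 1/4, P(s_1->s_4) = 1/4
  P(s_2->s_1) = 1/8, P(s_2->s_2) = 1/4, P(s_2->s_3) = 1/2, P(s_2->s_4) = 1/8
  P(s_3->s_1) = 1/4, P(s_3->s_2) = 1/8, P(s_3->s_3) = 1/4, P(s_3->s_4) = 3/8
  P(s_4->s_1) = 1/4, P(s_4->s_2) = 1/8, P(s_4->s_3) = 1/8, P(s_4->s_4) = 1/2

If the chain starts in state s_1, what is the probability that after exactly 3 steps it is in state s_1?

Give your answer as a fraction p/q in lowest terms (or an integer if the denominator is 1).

Answer: 103/512

Derivation:
Computing P^3 by repeated multiplication:
P^1 =
  s_1: [1/8, 3/8, 1/4, 1/4]
  s_2: [1/8, 1/4, 1/2, 1/8]
  s_3: [1/4, 1/8, 1/4, 3/8]
  s_4: [1/4, 1/8, 1/8, 1/2]
P^2 =
  s_1: [3/16, 13/64, 5/16, 19/64]
  s_2: [13/64, 3/16, 19/64, 5/16]
  s_3: [13/64, 13/64, 15/64, 23/64]
  s_4: [13/64, 13/64, 7/32, 3/8]
P^3 =
  s_1: [103/512, 101/512, 135/512, 173/512]
  s_2: [103/512, 51/256, 33/128, 175/512]
  s_3: [51/256, 103/512, 131/512, 11/32]
  s_4: [51/256, 103/512, 65/256, 177/512]

(P^3)[s_1 -> s_1] = 103/512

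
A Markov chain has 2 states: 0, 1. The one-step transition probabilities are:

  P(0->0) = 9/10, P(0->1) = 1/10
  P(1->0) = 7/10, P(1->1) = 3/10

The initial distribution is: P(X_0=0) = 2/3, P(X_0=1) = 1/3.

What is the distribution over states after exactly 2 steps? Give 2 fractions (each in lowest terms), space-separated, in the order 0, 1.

Propagating the distribution step by step (d_{t+1} = d_t * P):
d_0 = (0=2/3, 1=1/3)
  d_1[0] = 2/3*9/10 + 1/3*7/10 = 5/6
  d_1[1] = 2/3*1/10 + 1/3*3/10 = 1/6
d_1 = (0=5/6, 1=1/6)
  d_2[0] = 5/6*9/10 + 1/6*7/10 = 13/15
  d_2[1] = 5/6*1/10 + 1/6*3/10 = 2/15
d_2 = (0=13/15, 1=2/15)

Answer: 13/15 2/15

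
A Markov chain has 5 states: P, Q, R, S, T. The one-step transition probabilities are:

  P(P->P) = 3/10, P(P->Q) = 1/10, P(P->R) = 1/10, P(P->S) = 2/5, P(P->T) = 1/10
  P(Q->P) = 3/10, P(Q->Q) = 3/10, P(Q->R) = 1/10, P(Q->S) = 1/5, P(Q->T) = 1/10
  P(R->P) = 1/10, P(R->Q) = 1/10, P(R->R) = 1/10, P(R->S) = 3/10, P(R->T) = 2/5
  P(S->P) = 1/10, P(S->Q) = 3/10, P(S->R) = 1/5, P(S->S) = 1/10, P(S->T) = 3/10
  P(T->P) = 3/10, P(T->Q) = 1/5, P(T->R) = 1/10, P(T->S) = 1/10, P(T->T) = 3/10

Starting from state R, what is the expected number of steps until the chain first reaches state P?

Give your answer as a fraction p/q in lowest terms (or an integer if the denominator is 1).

Let h_i = expected steps to first reach P from state i.
Boundary: h_P = 0.
First-step equations for the other states:
  h_Q = 1 + 3/10*h_P + 3/10*h_Q + 1/10*h_R + 1/5*h_S + 1/10*h_T
  h_R = 1 + 1/10*h_P + 1/10*h_Q + 1/10*h_R + 3/10*h_S + 2/5*h_T
  h_S = 1 + 1/10*h_P + 3/10*h_Q + 1/5*h_R + 1/10*h_S + 3/10*h_T
  h_T = 1 + 3/10*h_P + 1/5*h_Q + 1/10*h_R + 1/10*h_S + 3/10*h_T

Substituting h_P = 0 and rearranging gives the linear system (I - Q) h = 1:
  [7/10, -1/10, -1/5, -1/10] . (h_Q, h_R, h_S, h_T) = 1
  [-1/10, 9/10, -3/10, -2/5] . (h_Q, h_R, h_S, h_T) = 1
  [-3/10, -1/5, 9/10, -3/10] . (h_Q, h_R, h_S, h_T) = 1
  [-1/5, -1/10, -1/10, 7/10] . (h_Q, h_R, h_S, h_T) = 1

Solving yields:
  h_Q = 1790/433
  h_R = 2170/433
  h_S = 2142/433
  h_T = 1746/433

Starting state is R, so the expected hitting time is h_R = 2170/433.

Answer: 2170/433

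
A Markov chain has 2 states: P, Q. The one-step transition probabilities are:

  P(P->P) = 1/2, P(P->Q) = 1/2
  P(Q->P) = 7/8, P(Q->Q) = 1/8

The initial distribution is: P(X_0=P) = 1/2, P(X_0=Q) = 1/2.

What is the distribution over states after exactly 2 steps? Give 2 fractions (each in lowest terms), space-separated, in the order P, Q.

Propagating the distribution step by step (d_{t+1} = d_t * P):
d_0 = (P=1/2, Q=1/2)
  d_1[P] = 1/2*1/2 + 1/2*7/8 = 11/16
  d_1[Q] = 1/2*1/2 + 1/2*1/8 = 5/16
d_1 = (P=11/16, Q=5/16)
  d_2[P] = 11/16*1/2 + 5/16*7/8 = 79/128
  d_2[Q] = 11/16*1/2 + 5/16*1/8 = 49/128
d_2 = (P=79/128, Q=49/128)

Answer: 79/128 49/128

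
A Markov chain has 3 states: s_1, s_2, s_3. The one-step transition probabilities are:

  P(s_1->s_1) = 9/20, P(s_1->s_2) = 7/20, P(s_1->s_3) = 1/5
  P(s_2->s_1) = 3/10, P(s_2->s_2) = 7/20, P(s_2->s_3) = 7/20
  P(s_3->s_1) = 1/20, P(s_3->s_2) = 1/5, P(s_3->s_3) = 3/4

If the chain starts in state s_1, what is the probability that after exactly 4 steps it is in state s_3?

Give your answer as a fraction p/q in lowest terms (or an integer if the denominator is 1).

Answer: 613/1250

Derivation:
Computing P^4 by repeated multiplication:
P^1 =
  s_1: [9/20, 7/20, 1/5]
  s_2: [3/10, 7/20, 7/20]
  s_3: [1/20, 1/5, 3/4]
P^2 =
  s_1: [127/400, 8/25, 29/80]
  s_2: [103/400, 119/400, 89/200]
  s_3: [3/25, 19/80, 257/400]
P^3 =
  s_1: [257/1000, 473/1600, 3579/8000]
  s_2: [1819/8000, 1133/4000, 783/1600]
  s_3: [1259/8000, 2029/8000, 589/1000]
P^4 =
  s_1: [36273/160000, 45263/160000, 613/1250]
  s_2: [16941/80000, 8851/32000, 81863/160000]
  s_3: [28217/160000, 5233/20000, 89919/160000]

(P^4)[s_1 -> s_3] = 613/1250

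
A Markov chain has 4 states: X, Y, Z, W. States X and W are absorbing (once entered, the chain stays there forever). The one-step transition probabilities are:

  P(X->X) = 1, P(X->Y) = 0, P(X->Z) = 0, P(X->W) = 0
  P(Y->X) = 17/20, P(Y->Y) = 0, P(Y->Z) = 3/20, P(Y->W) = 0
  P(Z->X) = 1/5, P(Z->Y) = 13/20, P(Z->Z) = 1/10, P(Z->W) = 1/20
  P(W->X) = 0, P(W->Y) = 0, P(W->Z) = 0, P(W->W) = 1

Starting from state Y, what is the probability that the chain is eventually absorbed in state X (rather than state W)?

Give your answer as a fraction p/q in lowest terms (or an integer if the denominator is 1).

Answer: 106/107

Derivation:
Let a_i = P(absorbed in X | start in state i).
Boundary conditions: a_X = 1, a_W = 0.
For each transient state i, a_i = sum_j P(i->j) * a_j:
  a_Y = 17/20*a_X + 0*a_Y + 3/20*a_Z + 0*a_W
  a_Z = 1/5*a_X + 13/20*a_Y + 1/10*a_Z + 1/20*a_W

Substituting a_X = 1 and a_W = 0, rearrange to (I - Q) a = r where r[i] = P(i -> X):
  [1, -3/20] . (a_Y, a_Z) = 17/20
  [-13/20, 9/10] . (a_Y, a_Z) = 1/5

Solving yields:
  a_Y = 106/107
  a_Z = 301/321

Starting state is Y, so the absorption probability is a_Y = 106/107.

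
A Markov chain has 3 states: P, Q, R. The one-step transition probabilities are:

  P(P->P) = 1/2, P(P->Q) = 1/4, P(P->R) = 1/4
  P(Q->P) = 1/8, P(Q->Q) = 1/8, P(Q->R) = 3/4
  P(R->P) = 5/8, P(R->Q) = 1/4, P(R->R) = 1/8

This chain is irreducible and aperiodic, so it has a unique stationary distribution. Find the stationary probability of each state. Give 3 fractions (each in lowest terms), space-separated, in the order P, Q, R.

The stationary distribution satisfies pi = pi * P, i.e.:
  pi_P = 1/2*pi_P + 1/8*pi_Q + 5/8*pi_R
  pi_Q = 1/4*pi_P + 1/8*pi_Q + 1/4*pi_R
  pi_R = 1/4*pi_P + 3/4*pi_Q + 1/8*pi_R
with normalization: pi_P + pi_Q + pi_R = 1.

Using the first 2 balance equations plus normalization, the linear system A*pi = b is:
  [-1/2, 1/8, 5/8] . pi = 0
  [1/4, -7/8, 1/4] . pi = 0
  [1, 1, 1] . pi = 1

Solving yields:
  pi_P = 37/81
  pi_Q = 2/9
  pi_R = 26/81

Verification (pi * P):
  37/81*1/2 + 2/9*1/8 + 26/81*5/8 = 37/81 = pi_P  (ok)
  37/81*1/4 + 2/9*1/8 + 26/81*1/4 = 2/9 = pi_Q  (ok)
  37/81*1/4 + 2/9*3/4 + 26/81*1/8 = 26/81 = pi_R  (ok)

Answer: 37/81 2/9 26/81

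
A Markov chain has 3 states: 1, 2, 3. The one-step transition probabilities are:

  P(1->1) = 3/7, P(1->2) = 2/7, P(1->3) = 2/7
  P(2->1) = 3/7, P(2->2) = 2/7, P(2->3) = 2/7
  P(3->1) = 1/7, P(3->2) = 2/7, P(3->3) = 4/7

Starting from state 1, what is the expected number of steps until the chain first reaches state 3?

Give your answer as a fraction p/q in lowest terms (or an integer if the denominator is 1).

Answer: 7/2

Derivation:
Let h_i = expected steps to first reach 3 from state i.
Boundary: h_3 = 0.
First-step equations for the other states:
  h_1 = 1 + 3/7*h_1 + 2/7*h_2 + 2/7*h_3
  h_2 = 1 + 3/7*h_1 + 2/7*h_2 + 2/7*h_3

Substituting h_3 = 0 and rearranging gives the linear system (I - Q) h = 1:
  [4/7, -2/7] . (h_1, h_2) = 1
  [-3/7, 5/7] . (h_1, h_2) = 1

Solving yields:
  h_1 = 7/2
  h_2 = 7/2

Starting state is 1, so the expected hitting time is h_1 = 7/2.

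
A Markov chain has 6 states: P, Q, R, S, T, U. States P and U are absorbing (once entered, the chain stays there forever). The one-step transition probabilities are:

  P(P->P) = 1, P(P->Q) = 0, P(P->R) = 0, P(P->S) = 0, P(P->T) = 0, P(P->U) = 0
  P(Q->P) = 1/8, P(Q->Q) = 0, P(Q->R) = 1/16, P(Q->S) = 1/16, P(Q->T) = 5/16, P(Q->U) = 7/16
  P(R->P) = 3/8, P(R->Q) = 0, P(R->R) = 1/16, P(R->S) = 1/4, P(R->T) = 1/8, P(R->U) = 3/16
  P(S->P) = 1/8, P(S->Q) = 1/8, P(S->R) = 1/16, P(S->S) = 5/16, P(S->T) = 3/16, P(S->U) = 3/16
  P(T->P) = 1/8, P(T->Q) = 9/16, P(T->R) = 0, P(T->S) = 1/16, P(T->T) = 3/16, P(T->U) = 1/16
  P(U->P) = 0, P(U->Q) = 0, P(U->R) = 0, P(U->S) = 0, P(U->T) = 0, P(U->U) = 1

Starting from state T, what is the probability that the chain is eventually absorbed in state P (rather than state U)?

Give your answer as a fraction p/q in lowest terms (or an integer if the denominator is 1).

Answer: 1602/4019

Derivation:
Let a_i = P(absorbed in P | start in state i).
Boundary conditions: a_P = 1, a_U = 0.
For each transient state i, a_i = sum_j P(i->j) * a_j:
  a_Q = 1/8*a_P + 0*a_Q + 1/16*a_R + 1/16*a_S + 5/16*a_T + 7/16*a_U
  a_R = 3/8*a_P + 0*a_Q + 1/16*a_R + 1/4*a_S + 1/8*a_T + 3/16*a_U
  a_S = 1/8*a_P + 1/8*a_Q + 1/16*a_R + 5/16*a_S + 3/16*a_T + 3/16*a_U
  a_T = 1/8*a_P + 9/16*a_Q + 0*a_R + 1/16*a_S + 3/16*a_T + 1/16*a_U

Substituting a_P = 1 and a_U = 0, rearrange to (I - Q) a = r where r[i] = P(i -> P):
  [1, -1/16, -1/16, -5/16] . (a_Q, a_R, a_S, a_T) = 1/8
  [0, 15/16, -1/4, -1/8] . (a_Q, a_R, a_S, a_T) = 3/8
  [-1/8, -1/16, 11/16, -3/16] . (a_Q, a_R, a_S, a_T) = 1/8
  [-9/16, 0, -1/16, 13/16] . (a_Q, a_R, a_S, a_T) = 1/8

Solving yields:
  a_Q = 3730/12057
  a_R = 6742/12057
  a_S = 1598/4019
  a_T = 1602/4019

Starting state is T, so the absorption probability is a_T = 1602/4019.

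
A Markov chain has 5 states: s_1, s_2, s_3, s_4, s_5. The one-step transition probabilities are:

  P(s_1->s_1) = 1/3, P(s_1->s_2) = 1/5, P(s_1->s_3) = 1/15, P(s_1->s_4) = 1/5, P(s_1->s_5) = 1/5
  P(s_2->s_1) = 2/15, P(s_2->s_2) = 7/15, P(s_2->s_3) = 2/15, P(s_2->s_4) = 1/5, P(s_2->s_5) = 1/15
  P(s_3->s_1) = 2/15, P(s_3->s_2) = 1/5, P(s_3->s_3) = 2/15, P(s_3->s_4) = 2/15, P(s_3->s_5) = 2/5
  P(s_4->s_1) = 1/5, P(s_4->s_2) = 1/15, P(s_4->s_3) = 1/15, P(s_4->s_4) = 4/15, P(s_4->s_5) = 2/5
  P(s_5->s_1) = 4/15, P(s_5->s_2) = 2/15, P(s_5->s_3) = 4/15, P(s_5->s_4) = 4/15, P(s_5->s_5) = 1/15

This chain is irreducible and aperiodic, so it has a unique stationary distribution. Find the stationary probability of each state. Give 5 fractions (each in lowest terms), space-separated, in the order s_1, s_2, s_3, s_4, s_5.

The stationary distribution satisfies pi = pi * P, i.e.:
  pi_s_1 = 1/3*pi_s_1 + 2/15*pi_s_2 + 2/15*pi_s_3 + 1/5*pi_s_4 + 4/15*pi_s_5
  pi_s_2 = 1/5*pi_s_1 + 7/15*pi_s_2 + 1/5*pi_s_3 + 1/15*pi_s_4 + 2/15*pi_s_5
  pi_s_3 = 1/15*pi_s_1 + 2/15*pi_s_2 + 2/15*pi_s_3 + 1/15*pi_s_4 + 4/15*pi_s_5
  pi_s_4 = 1/5*pi_s_1 + 1/5*pi_s_2 + 2/15*pi_s_3 + 4/15*pi_s_4 + 4/15*pi_s_5
  pi_s_5 = 1/5*pi_s_1 + 1/15*pi_s_2 + 2/5*pi_s_3 + 2/5*pi_s_4 + 1/15*pi_s_5
with normalization: pi_s_1 + pi_s_2 + pi_s_3 + pi_s_4 + pi_s_5 = 1.

Using the first 4 balance equations plus normalization, the linear system A*pi = b is:
  [-2/3, 2/15, 2/15, 1/5, 4/15] . pi = 0
  [1/5, -8/15, 1/5, 1/15, 2/15] . pi = 0
  [1/15, 2/15, -13/15, 1/15, 4/15] . pi = 0
  [1/5, 1/5, 2/15, -11/15, 4/15] . pi = 0
  [1, 1, 1, 1, 1] . pi = 1

Solving yields:
  pi_s_1 = 3803/17239
  pi_s_2 = 3677/17239
  pi_s_3 = 2283/17239
  pi_s_4 = 3794/17239
  pi_s_5 = 3682/17239

Verification (pi * P):
  3803/17239*1/3 + 3677/17239*2/15 + 2283/17239*2/15 + 3794/17239*1/5 + 3682/17239*4/15 = 3803/17239 = pi_s_1  (ok)
  3803/17239*1/5 + 3677/17239*7/15 + 2283/17239*1/5 + 3794/17239*1/15 + 3682/17239*2/15 = 3677/17239 = pi_s_2  (ok)
  3803/17239*1/15 + 3677/17239*2/15 + 2283/17239*2/15 + 3794/17239*1/15 + 3682/17239*4/15 = 2283/17239 = pi_s_3  (ok)
  3803/17239*1/5 + 3677/17239*1/5 + 2283/17239*2/15 + 3794/17239*4/15 + 3682/17239*4/15 = 3794/17239 = pi_s_4  (ok)
  3803/17239*1/5 + 3677/17239*1/15 + 2283/17239*2/5 + 3794/17239*2/5 + 3682/17239*1/15 = 3682/17239 = pi_s_5  (ok)

Answer: 3803/17239 3677/17239 2283/17239 3794/17239 3682/17239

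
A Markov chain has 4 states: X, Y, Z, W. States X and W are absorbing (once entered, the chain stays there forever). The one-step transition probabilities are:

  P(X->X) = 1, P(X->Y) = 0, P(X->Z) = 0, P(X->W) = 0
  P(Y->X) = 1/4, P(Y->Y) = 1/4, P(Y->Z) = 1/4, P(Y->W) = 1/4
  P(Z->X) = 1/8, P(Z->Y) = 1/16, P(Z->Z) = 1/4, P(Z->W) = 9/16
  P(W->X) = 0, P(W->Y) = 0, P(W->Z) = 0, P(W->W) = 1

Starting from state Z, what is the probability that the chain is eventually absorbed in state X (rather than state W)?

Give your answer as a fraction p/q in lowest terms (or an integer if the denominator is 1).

Answer: 1/5

Derivation:
Let a_i = P(absorbed in X | start in state i).
Boundary conditions: a_X = 1, a_W = 0.
For each transient state i, a_i = sum_j P(i->j) * a_j:
  a_Y = 1/4*a_X + 1/4*a_Y + 1/4*a_Z + 1/4*a_W
  a_Z = 1/8*a_X + 1/16*a_Y + 1/4*a_Z + 9/16*a_W

Substituting a_X = 1 and a_W = 0, rearrange to (I - Q) a = r where r[i] = P(i -> X):
  [3/4, -1/4] . (a_Y, a_Z) = 1/4
  [-1/16, 3/4] . (a_Y, a_Z) = 1/8

Solving yields:
  a_Y = 2/5
  a_Z = 1/5

Starting state is Z, so the absorption probability is a_Z = 1/5.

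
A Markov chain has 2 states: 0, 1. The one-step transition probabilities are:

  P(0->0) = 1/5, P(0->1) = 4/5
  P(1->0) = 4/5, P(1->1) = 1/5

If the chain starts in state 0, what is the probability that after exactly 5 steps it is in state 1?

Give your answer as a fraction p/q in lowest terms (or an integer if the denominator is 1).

Answer: 1684/3125

Derivation:
Computing P^5 by repeated multiplication:
P^1 =
  0: [1/5, 4/5]
  1: [4/5, 1/5]
P^2 =
  0: [17/25, 8/25]
  1: [8/25, 17/25]
P^3 =
  0: [49/125, 76/125]
  1: [76/125, 49/125]
P^4 =
  0: [353/625, 272/625]
  1: [272/625, 353/625]
P^5 =
  0: [1441/3125, 1684/3125]
  1: [1684/3125, 1441/3125]

(P^5)[0 -> 1] = 1684/3125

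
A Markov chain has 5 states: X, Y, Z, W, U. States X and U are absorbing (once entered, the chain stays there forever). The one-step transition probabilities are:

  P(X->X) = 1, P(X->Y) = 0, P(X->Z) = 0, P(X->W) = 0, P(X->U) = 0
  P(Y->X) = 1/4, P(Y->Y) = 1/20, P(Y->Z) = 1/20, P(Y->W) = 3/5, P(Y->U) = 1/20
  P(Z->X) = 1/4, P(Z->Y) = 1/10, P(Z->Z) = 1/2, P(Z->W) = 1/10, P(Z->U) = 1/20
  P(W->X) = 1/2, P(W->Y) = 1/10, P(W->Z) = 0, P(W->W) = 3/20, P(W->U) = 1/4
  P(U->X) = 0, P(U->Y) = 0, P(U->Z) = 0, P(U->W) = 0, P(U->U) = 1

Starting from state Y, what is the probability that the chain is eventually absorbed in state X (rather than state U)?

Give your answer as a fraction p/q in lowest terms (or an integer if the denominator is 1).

Let a_i = P(absorbed in X | start in state i).
Boundary conditions: a_X = 1, a_U = 0.
For each transient state i, a_i = sum_j P(i->j) * a_j:
  a_Y = 1/4*a_X + 1/20*a_Y + 1/20*a_Z + 3/5*a_W + 1/20*a_U
  a_Z = 1/4*a_X + 1/10*a_Y + 1/2*a_Z + 1/10*a_W + 1/20*a_U
  a_W = 1/2*a_X + 1/10*a_Y + 0*a_Z + 3/20*a_W + 1/4*a_U

Substituting a_X = 1 and a_U = 0, rearrange to (I - Q) a = r where r[i] = P(i -> X):
  [19/20, -1/20, -3/5] . (a_Y, a_Z, a_W) = 1/4
  [-1/10, 1/2, -1/10] . (a_Y, a_Z, a_W) = 1/4
  [-1/10, 0, 17/20] . (a_Y, a_Z, a_W) = 1/2

Solving yields:
  a_Y = 2155/2952
  a_Z = 2305/2952
  a_W = 995/1476

Starting state is Y, so the absorption probability is a_Y = 2155/2952.

Answer: 2155/2952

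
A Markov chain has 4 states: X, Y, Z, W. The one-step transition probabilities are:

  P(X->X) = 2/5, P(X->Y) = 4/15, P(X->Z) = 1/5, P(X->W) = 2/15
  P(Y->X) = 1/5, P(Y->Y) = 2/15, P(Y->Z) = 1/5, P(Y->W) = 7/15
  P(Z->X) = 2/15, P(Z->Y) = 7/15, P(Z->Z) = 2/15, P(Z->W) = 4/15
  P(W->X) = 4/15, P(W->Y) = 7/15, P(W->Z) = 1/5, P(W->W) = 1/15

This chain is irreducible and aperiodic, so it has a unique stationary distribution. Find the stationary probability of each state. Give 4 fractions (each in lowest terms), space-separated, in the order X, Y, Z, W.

Answer: 131/514 641/2056 3/16 1011/4112

Derivation:
The stationary distribution satisfies pi = pi * P, i.e.:
  pi_X = 2/5*pi_X + 1/5*pi_Y + 2/15*pi_Z + 4/15*pi_W
  pi_Y = 4/15*pi_X + 2/15*pi_Y + 7/15*pi_Z + 7/15*pi_W
  pi_Z = 1/5*pi_X + 1/5*pi_Y + 2/15*pi_Z + 1/5*pi_W
  pi_W = 2/15*pi_X + 7/15*pi_Y + 4/15*pi_Z + 1/15*pi_W
with normalization: pi_X + pi_Y + pi_Z + pi_W = 1.

Using the first 3 balance equations plus normalization, the linear system A*pi = b is:
  [-3/5, 1/5, 2/15, 4/15] . pi = 0
  [4/15, -13/15, 7/15, 7/15] . pi = 0
  [1/5, 1/5, -13/15, 1/5] . pi = 0
  [1, 1, 1, 1] . pi = 1

Solving yields:
  pi_X = 131/514
  pi_Y = 641/2056
  pi_Z = 3/16
  pi_W = 1011/4112

Verification (pi * P):
  131/514*2/5 + 641/2056*1/5 + 3/16*2/15 + 1011/4112*4/15 = 131/514 = pi_X  (ok)
  131/514*4/15 + 641/2056*2/15 + 3/16*7/15 + 1011/4112*7/15 = 641/2056 = pi_Y  (ok)
  131/514*1/5 + 641/2056*1/5 + 3/16*2/15 + 1011/4112*1/5 = 3/16 = pi_Z  (ok)
  131/514*2/15 + 641/2056*7/15 + 3/16*4/15 + 1011/4112*1/15 = 1011/4112 = pi_W  (ok)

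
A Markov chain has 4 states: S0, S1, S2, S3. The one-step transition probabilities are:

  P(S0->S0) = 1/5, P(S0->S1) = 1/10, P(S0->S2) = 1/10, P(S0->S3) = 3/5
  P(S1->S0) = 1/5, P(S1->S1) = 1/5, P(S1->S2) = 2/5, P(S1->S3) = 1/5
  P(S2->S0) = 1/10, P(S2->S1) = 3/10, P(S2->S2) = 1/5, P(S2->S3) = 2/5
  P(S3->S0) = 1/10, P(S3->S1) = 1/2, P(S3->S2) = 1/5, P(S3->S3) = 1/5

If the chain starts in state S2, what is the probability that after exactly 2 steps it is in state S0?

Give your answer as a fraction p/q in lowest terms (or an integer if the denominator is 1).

Computing P^2 by repeated multiplication:
P^1 =
  S0: [1/5, 1/10, 1/10, 3/5]
  S1: [1/5, 1/5, 2/5, 1/5]
  S2: [1/10, 3/10, 1/5, 2/5]
  S3: [1/10, 1/2, 1/5, 1/5]
P^2 =
  S0: [13/100, 37/100, 1/5, 3/10]
  S1: [7/50, 7/25, 11/50, 9/25]
  S2: [7/50, 33/100, 1/4, 7/25]
  S3: [4/25, 27/100, 29/100, 7/25]

(P^2)[S2 -> S0] = 7/50

Answer: 7/50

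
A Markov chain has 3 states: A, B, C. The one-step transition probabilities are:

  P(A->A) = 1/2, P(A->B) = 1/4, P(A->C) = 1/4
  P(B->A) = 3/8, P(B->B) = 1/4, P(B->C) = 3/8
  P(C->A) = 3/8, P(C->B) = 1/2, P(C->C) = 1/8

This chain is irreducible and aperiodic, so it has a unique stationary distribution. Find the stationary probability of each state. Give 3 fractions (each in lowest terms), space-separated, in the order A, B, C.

The stationary distribution satisfies pi = pi * P, i.e.:
  pi_A = 1/2*pi_A + 3/8*pi_B + 3/8*pi_C
  pi_B = 1/4*pi_A + 1/4*pi_B + 1/2*pi_C
  pi_C = 1/4*pi_A + 3/8*pi_B + 1/8*pi_C
with normalization: pi_A + pi_B + pi_C = 1.

Using the first 2 balance equations plus normalization, the linear system A*pi = b is:
  [-1/2, 3/8, 3/8] . pi = 0
  [1/4, -3/4, 1/2] . pi = 0
  [1, 1, 1] . pi = 1

Solving yields:
  pi_A = 3/7
  pi_B = 11/35
  pi_C = 9/35

Verification (pi * P):
  3/7*1/2 + 11/35*3/8 + 9/35*3/8 = 3/7 = pi_A  (ok)
  3/7*1/4 + 11/35*1/4 + 9/35*1/2 = 11/35 = pi_B  (ok)
  3/7*1/4 + 11/35*3/8 + 9/35*1/8 = 9/35 = pi_C  (ok)

Answer: 3/7 11/35 9/35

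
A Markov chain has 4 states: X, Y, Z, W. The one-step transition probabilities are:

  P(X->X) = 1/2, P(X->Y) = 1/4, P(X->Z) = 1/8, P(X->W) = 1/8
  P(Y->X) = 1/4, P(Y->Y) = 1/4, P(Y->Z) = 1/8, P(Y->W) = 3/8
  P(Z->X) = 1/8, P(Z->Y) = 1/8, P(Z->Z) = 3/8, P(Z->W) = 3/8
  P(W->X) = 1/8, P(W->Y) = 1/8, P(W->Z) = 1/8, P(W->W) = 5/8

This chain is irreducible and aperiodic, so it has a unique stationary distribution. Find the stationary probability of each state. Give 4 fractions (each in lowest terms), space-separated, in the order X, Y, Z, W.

Answer: 4/17 3/17 1/6 43/102

Derivation:
The stationary distribution satisfies pi = pi * P, i.e.:
  pi_X = 1/2*pi_X + 1/4*pi_Y + 1/8*pi_Z + 1/8*pi_W
  pi_Y = 1/4*pi_X + 1/4*pi_Y + 1/8*pi_Z + 1/8*pi_W
  pi_Z = 1/8*pi_X + 1/8*pi_Y + 3/8*pi_Z + 1/8*pi_W
  pi_W = 1/8*pi_X + 3/8*pi_Y + 3/8*pi_Z + 5/8*pi_W
with normalization: pi_X + pi_Y + pi_Z + pi_W = 1.

Using the first 3 balance equations plus normalization, the linear system A*pi = b is:
  [-1/2, 1/4, 1/8, 1/8] . pi = 0
  [1/4, -3/4, 1/8, 1/8] . pi = 0
  [1/8, 1/8, -5/8, 1/8] . pi = 0
  [1, 1, 1, 1] . pi = 1

Solving yields:
  pi_X = 4/17
  pi_Y = 3/17
  pi_Z = 1/6
  pi_W = 43/102

Verification (pi * P):
  4/17*1/2 + 3/17*1/4 + 1/6*1/8 + 43/102*1/8 = 4/17 = pi_X  (ok)
  4/17*1/4 + 3/17*1/4 + 1/6*1/8 + 43/102*1/8 = 3/17 = pi_Y  (ok)
  4/17*1/8 + 3/17*1/8 + 1/6*3/8 + 43/102*1/8 = 1/6 = pi_Z  (ok)
  4/17*1/8 + 3/17*3/8 + 1/6*3/8 + 43/102*5/8 = 43/102 = pi_W  (ok)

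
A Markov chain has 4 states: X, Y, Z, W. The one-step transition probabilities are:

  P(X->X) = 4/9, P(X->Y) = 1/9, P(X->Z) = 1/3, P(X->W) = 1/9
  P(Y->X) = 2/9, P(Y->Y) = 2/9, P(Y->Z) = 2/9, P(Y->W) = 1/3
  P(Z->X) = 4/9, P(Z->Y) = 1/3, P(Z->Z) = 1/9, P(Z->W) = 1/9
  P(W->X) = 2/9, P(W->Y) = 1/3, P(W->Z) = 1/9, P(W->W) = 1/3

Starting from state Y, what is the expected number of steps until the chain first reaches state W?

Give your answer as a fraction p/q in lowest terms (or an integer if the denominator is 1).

Answer: 153/31

Derivation:
Let h_i = expected steps to first reach W from state i.
Boundary: h_W = 0.
First-step equations for the other states:
  h_X = 1 + 4/9*h_X + 1/9*h_Y + 1/3*h_Z + 1/9*h_W
  h_Y = 1 + 2/9*h_X + 2/9*h_Y + 2/9*h_Z + 1/3*h_W
  h_Z = 1 + 4/9*h_X + 1/3*h_Y + 1/9*h_Z + 1/9*h_W

Substituting h_W = 0 and rearranging gives the linear system (I - Q) h = 1:
  [5/9, -1/9, -1/3] . (h_X, h_Y, h_Z) = 1
  [-2/9, 7/9, -2/9] . (h_X, h_Y, h_Z) = 1
  [-4/9, -1/3, 8/9] . (h_X, h_Y, h_Z) = 1

Solving yields:
  h_X = 405/62
  h_Y = 153/31
  h_Z = 387/62

Starting state is Y, so the expected hitting time is h_Y = 153/31.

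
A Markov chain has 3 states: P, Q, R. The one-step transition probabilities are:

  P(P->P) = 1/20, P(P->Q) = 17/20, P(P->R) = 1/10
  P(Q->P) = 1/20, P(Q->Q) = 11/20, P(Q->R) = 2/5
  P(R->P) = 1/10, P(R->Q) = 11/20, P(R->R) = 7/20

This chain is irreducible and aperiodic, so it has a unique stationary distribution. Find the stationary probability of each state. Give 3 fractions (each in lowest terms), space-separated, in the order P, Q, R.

The stationary distribution satisfies pi = pi * P, i.e.:
  pi_P = 1/20*pi_P + 1/20*pi_Q + 1/10*pi_R
  pi_Q = 17/20*pi_P + 11/20*pi_Q + 11/20*pi_R
  pi_R = 1/10*pi_P + 2/5*pi_Q + 7/20*pi_R
with normalization: pi_P + pi_Q + pi_R = 1.

Using the first 2 balance equations plus normalization, the linear system A*pi = b is:
  [-19/20, 1/20, 1/10] . pi = 0
  [17/20, -9/20, 11/20] . pi = 0
  [1, 1, 1] . pi = 1

Solving yields:
  pi_P = 29/426
  pi_Q = 81/142
  pi_R = 77/213

Verification (pi * P):
  29/426*1/20 + 81/142*1/20 + 77/213*1/10 = 29/426 = pi_P  (ok)
  29/426*17/20 + 81/142*11/20 + 77/213*11/20 = 81/142 = pi_Q  (ok)
  29/426*1/10 + 81/142*2/5 + 77/213*7/20 = 77/213 = pi_R  (ok)

Answer: 29/426 81/142 77/213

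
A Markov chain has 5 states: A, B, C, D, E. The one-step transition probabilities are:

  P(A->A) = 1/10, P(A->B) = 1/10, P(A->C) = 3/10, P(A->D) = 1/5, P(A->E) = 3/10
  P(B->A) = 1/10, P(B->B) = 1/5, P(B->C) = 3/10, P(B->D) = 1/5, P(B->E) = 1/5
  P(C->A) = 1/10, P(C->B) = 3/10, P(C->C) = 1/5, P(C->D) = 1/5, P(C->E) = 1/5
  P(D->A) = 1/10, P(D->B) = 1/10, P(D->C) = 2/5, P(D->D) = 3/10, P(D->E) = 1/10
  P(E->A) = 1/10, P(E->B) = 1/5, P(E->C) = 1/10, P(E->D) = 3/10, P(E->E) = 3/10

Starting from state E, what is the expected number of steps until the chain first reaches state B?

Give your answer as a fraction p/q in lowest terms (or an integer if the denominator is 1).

Answer: 124/23

Derivation:
Let h_i = expected steps to first reach B from state i.
Boundary: h_B = 0.
First-step equations for the other states:
  h_A = 1 + 1/10*h_A + 1/10*h_B + 3/10*h_C + 1/5*h_D + 3/10*h_E
  h_C = 1 + 1/10*h_A + 3/10*h_B + 1/5*h_C + 1/5*h_D + 1/5*h_E
  h_D = 1 + 1/10*h_A + 1/10*h_B + 2/5*h_C + 3/10*h_D + 1/10*h_E
  h_E = 1 + 1/10*h_A + 1/5*h_B + 1/10*h_C + 3/10*h_D + 3/10*h_E

Substituting h_B = 0 and rearranging gives the linear system (I - Q) h = 1:
  [9/10, -3/10, -1/5, -3/10] . (h_A, h_C, h_D, h_E) = 1
  [-1/10, 4/5, -1/5, -1/5] . (h_A, h_C, h_D, h_E) = 1
  [-1/10, -2/5, 7/10, -1/10] . (h_A, h_C, h_D, h_E) = 1
  [-1/10, -1/10, -3/10, 7/10] . (h_A, h_C, h_D, h_E) = 1

Solving yields:
  h_A = 398/69
  h_C = 328/69
  h_D = 132/23
  h_E = 124/23

Starting state is E, so the expected hitting time is h_E = 124/23.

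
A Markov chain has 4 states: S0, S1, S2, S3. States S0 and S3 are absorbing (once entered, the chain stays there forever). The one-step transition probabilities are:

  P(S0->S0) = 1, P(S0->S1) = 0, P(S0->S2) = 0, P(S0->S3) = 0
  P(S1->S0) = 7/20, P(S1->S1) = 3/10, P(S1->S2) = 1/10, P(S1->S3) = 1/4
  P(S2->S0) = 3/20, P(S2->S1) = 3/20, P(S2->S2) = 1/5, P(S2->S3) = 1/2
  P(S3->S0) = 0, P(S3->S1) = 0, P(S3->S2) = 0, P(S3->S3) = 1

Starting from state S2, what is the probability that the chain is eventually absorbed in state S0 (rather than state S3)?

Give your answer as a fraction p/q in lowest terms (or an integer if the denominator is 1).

Answer: 63/218

Derivation:
Let a_i = P(absorbed in S0 | start in state i).
Boundary conditions: a_S0 = 1, a_S3 = 0.
For each transient state i, a_i = sum_j P(i->j) * a_j:
  a_S1 = 7/20*a_S0 + 3/10*a_S1 + 1/10*a_S2 + 1/4*a_S3
  a_S2 = 3/20*a_S0 + 3/20*a_S1 + 1/5*a_S2 + 1/2*a_S3

Substituting a_S0 = 1 and a_S3 = 0, rearrange to (I - Q) a = r where r[i] = P(i -> S0):
  [7/10, -1/10] . (a_S1, a_S2) = 7/20
  [-3/20, 4/5] . (a_S1, a_S2) = 3/20

Solving yields:
  a_S1 = 59/109
  a_S2 = 63/218

Starting state is S2, so the absorption probability is a_S2 = 63/218.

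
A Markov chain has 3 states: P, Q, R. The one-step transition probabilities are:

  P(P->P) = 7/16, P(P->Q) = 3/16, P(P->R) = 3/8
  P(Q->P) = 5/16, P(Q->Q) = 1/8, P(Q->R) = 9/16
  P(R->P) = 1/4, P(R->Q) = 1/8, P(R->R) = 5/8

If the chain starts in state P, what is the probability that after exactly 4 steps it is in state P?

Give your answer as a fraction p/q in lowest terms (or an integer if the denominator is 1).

Answer: 20965/65536

Derivation:
Computing P^4 by repeated multiplication:
P^1 =
  P: [7/16, 3/16, 3/8]
  Q: [5/16, 1/8, 9/16]
  R: [1/4, 1/8, 5/8]
P^2 =
  P: [11/32, 39/256, 129/256]
  Q: [81/256, 37/256, 69/128]
  R: [39/128, 9/64, 71/128]
P^3 =
  P: [1327/4096, 75/512, 2169/4096]
  Q: [163/512, 593/4096, 2199/4096]
  R: [647/2048, 295/2048, 553/1024]
P^4 =
  P: [20965/65536, 9519/65536, 8763/16384]
  Q: [20889/65536, 1187/8192, 35151/65536]
  R: [2607/8192, 4743/32768, 17597/32768]

(P^4)[P -> P] = 20965/65536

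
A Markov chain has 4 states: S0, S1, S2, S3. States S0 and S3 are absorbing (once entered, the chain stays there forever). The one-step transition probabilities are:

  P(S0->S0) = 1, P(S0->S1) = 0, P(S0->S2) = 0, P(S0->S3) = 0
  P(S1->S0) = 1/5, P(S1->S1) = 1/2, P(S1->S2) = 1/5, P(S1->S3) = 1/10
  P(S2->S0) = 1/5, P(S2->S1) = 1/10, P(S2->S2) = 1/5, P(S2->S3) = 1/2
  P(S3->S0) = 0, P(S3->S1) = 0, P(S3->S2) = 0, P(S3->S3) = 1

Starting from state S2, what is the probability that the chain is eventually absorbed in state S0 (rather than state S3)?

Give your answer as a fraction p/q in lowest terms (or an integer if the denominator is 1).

Answer: 6/19

Derivation:
Let a_i = P(absorbed in S0 | start in state i).
Boundary conditions: a_S0 = 1, a_S3 = 0.
For each transient state i, a_i = sum_j P(i->j) * a_j:
  a_S1 = 1/5*a_S0 + 1/2*a_S1 + 1/5*a_S2 + 1/10*a_S3
  a_S2 = 1/5*a_S0 + 1/10*a_S1 + 1/5*a_S2 + 1/2*a_S3

Substituting a_S0 = 1 and a_S3 = 0, rearrange to (I - Q) a = r where r[i] = P(i -> S0):
  [1/2, -1/5] . (a_S1, a_S2) = 1/5
  [-1/10, 4/5] . (a_S1, a_S2) = 1/5

Solving yields:
  a_S1 = 10/19
  a_S2 = 6/19

Starting state is S2, so the absorption probability is a_S2 = 6/19.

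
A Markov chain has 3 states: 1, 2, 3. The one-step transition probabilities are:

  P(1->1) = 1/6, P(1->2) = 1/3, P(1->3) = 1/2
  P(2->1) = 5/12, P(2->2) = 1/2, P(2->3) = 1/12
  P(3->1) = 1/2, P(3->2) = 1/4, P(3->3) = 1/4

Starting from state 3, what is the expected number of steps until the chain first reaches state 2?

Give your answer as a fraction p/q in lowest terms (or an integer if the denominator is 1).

Let h_i = expected steps to first reach 2 from state i.
Boundary: h_2 = 0.
First-step equations for the other states:
  h_1 = 1 + 1/6*h_1 + 1/3*h_2 + 1/2*h_3
  h_3 = 1 + 1/2*h_1 + 1/4*h_2 + 1/4*h_3

Substituting h_2 = 0 and rearranging gives the linear system (I - Q) h = 1:
  [5/6, -1/2] . (h_1, h_3) = 1
  [-1/2, 3/4] . (h_1, h_3) = 1

Solving yields:
  h_1 = 10/3
  h_3 = 32/9

Starting state is 3, so the expected hitting time is h_3 = 32/9.

Answer: 32/9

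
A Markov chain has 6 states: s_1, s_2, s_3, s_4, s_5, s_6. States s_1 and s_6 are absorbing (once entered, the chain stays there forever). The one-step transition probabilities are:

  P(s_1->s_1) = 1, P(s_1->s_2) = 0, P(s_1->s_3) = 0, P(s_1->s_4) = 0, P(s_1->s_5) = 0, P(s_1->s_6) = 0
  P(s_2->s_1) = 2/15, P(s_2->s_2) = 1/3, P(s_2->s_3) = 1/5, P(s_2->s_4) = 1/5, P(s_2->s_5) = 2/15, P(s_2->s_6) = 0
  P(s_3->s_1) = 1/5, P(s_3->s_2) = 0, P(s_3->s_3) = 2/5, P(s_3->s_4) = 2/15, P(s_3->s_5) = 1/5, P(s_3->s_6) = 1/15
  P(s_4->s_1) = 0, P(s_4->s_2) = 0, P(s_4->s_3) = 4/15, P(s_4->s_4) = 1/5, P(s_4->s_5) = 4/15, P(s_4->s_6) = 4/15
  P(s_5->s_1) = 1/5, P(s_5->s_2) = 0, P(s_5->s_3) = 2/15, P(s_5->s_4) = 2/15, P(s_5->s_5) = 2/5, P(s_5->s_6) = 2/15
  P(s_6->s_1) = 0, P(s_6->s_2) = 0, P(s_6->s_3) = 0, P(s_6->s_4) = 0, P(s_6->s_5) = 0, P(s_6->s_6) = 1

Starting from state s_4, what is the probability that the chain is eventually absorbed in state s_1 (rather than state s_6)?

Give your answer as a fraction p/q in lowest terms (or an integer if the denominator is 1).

Answer: 69/179

Derivation:
Let a_i = P(absorbed in s_1 | start in state i).
Boundary conditions: a_s_1 = 1, a_s_6 = 0.
For each transient state i, a_i = sum_j P(i->j) * a_j:
  a_s_2 = 2/15*a_s_1 + 1/3*a_s_2 + 1/5*a_s_3 + 1/5*a_s_4 + 2/15*a_s_5 + 0*a_s_6
  a_s_3 = 1/5*a_s_1 + 0*a_s_2 + 2/5*a_s_3 + 2/15*a_s_4 + 1/5*a_s_5 + 1/15*a_s_6
  a_s_4 = 0*a_s_1 + 0*a_s_2 + 4/15*a_s_3 + 1/5*a_s_4 + 4/15*a_s_5 + 4/15*a_s_6
  a_s_5 = 1/5*a_s_1 + 0*a_s_2 + 2/15*a_s_3 + 2/15*a_s_4 + 2/5*a_s_5 + 2/15*a_s_6

Substituting a_s_1 = 1 and a_s_6 = 0, rearrange to (I - Q) a = r where r[i] = P(i -> s_1):
  [2/3, -1/5, -1/5, -2/15] . (a_s_2, a_s_3, a_s_4, a_s_5) = 2/15
  [0, 3/5, -2/15, -1/5] . (a_s_2, a_s_3, a_s_4, a_s_5) = 1/5
  [0, -4/15, 4/5, -4/15] . (a_s_2, a_s_3, a_s_4, a_s_5) = 0
  [0, -2/15, -2/15, 3/5] . (a_s_2, a_s_3, a_s_4, a_s_5) = 1/5

Solving yields:
  a_s_2 = 1087/1790
  a_s_3 = 108/179
  a_s_4 = 69/179
  a_s_5 = 99/179

Starting state is s_4, so the absorption probability is a_s_4 = 69/179.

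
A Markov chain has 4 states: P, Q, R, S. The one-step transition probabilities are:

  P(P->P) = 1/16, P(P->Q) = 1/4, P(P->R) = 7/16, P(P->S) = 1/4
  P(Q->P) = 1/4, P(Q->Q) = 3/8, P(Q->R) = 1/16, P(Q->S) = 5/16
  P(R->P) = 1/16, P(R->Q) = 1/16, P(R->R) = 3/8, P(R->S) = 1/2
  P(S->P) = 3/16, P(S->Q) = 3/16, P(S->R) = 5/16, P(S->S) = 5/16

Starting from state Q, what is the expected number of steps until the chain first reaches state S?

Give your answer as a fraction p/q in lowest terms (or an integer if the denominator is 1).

Let h_i = expected steps to first reach S from state i.
Boundary: h_S = 0.
First-step equations for the other states:
  h_P = 1 + 1/16*h_P + 1/4*h_Q + 7/16*h_R + 1/4*h_S
  h_Q = 1 + 1/4*h_P + 3/8*h_Q + 1/16*h_R + 5/16*h_S
  h_R = 1 + 1/16*h_P + 1/16*h_Q + 3/8*h_R + 1/2*h_S

Substituting h_S = 0 and rearranging gives the linear system (I - Q) h = 1:
  [15/16, -1/4, -7/16] . (h_P, h_Q, h_R) = 1
  [-1/4, 5/8, -1/16] . (h_P, h_Q, h_R) = 1
  [-1/16, -1/16, 5/8] . (h_P, h_Q, h_R) = 1

Solving yields:
  h_P = 3520/1223
  h_Q = 3632/1223
  h_R = 2672/1223

Starting state is Q, so the expected hitting time is h_Q = 3632/1223.

Answer: 3632/1223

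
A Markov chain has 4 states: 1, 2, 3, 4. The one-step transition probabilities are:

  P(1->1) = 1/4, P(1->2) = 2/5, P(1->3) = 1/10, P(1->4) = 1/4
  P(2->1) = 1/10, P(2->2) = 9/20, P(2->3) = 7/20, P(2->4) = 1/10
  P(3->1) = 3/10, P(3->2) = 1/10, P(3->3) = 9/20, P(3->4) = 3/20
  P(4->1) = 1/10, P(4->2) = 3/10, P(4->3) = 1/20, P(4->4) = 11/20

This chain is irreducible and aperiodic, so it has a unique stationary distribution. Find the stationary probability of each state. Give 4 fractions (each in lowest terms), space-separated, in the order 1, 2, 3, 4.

The stationary distribution satisfies pi = pi * P, i.e.:
  pi_1 = 1/4*pi_1 + 1/10*pi_2 + 3/10*pi_3 + 1/10*pi_4
  pi_2 = 2/5*pi_1 + 9/20*pi_2 + 1/10*pi_3 + 3/10*pi_4
  pi_3 = 1/10*pi_1 + 7/20*pi_2 + 9/20*pi_3 + 1/20*pi_4
  pi_4 = 1/4*pi_1 + 1/10*pi_2 + 3/20*pi_3 + 11/20*pi_4
with normalization: pi_1 + pi_2 + pi_3 + pi_4 = 1.

Using the first 3 balance equations plus normalization, the linear system A*pi = b is:
  [-3/4, 1/10, 3/10, 1/10] . pi = 0
  [2/5, -11/20, 1/10, 3/10] . pi = 0
  [1/10, 7/20, -11/20, 1/20] . pi = 0
  [1, 1, 1, 1] . pi = 1

Solving yields:
  pi_1 = 167/940
  pi_2 = 59/188
  pi_3 = 959/3760
  pi_4 = 953/3760

Verification (pi * P):
  167/940*1/4 + 59/188*1/10 + 959/3760*3/10 + 953/3760*1/10 = 167/940 = pi_1  (ok)
  167/940*2/5 + 59/188*9/20 + 959/3760*1/10 + 953/3760*3/10 = 59/188 = pi_2  (ok)
  167/940*1/10 + 59/188*7/20 + 959/3760*9/20 + 953/3760*1/20 = 959/3760 = pi_3  (ok)
  167/940*1/4 + 59/188*1/10 + 959/3760*3/20 + 953/3760*11/20 = 953/3760 = pi_4  (ok)

Answer: 167/940 59/188 959/3760 953/3760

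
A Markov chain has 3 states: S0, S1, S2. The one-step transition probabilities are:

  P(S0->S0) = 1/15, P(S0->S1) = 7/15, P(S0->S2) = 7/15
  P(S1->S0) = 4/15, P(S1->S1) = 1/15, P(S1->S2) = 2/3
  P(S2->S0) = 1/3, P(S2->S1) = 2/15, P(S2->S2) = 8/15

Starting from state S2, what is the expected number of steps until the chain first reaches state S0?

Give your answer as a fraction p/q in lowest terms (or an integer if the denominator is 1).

Let h_i = expected steps to first reach S0 from state i.
Boundary: h_S0 = 0.
First-step equations for the other states:
  h_S1 = 1 + 4/15*h_S0 + 1/15*h_S1 + 2/3*h_S2
  h_S2 = 1 + 1/3*h_S0 + 2/15*h_S1 + 8/15*h_S2

Substituting h_S0 = 0 and rearranging gives the linear system (I - Q) h = 1:
  [14/15, -2/3] . (h_S1, h_S2) = 1
  [-2/15, 7/15] . (h_S1, h_S2) = 1

Solving yields:
  h_S1 = 85/26
  h_S2 = 40/13

Starting state is S2, so the expected hitting time is h_S2 = 40/13.

Answer: 40/13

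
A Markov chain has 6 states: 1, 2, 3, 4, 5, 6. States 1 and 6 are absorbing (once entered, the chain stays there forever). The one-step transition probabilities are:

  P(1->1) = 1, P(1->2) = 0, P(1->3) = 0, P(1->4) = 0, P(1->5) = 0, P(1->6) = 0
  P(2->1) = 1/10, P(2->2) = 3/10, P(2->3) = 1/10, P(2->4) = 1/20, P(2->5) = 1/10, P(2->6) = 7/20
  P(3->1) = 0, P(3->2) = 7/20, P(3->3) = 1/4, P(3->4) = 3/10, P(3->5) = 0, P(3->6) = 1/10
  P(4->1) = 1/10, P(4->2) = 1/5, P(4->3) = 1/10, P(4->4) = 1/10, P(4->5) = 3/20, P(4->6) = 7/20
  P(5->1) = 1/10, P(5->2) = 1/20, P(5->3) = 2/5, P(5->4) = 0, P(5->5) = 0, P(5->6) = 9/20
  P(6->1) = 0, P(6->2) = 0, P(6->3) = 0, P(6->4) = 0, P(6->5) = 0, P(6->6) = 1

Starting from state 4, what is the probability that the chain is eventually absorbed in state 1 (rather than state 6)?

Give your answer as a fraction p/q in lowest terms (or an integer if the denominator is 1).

Let a_i = P(absorbed in 1 | start in state i).
Boundary conditions: a_1 = 1, a_6 = 0.
For each transient state i, a_i = sum_j P(i->j) * a_j:
  a_2 = 1/10*a_1 + 3/10*a_2 + 1/10*a_3 + 1/20*a_4 + 1/10*a_5 + 7/20*a_6
  a_3 = 0*a_1 + 7/20*a_2 + 1/4*a_3 + 3/10*a_4 + 0*a_5 + 1/10*a_6
  a_4 = 1/10*a_1 + 1/5*a_2 + 1/10*a_3 + 1/10*a_4 + 3/20*a_5 + 7/20*a_6
  a_5 = 1/10*a_1 + 1/20*a_2 + 2/5*a_3 + 0*a_4 + 0*a_5 + 9/20*a_6

Substituting a_1 = 1 and a_6 = 0, rearrange to (I - Q) a = r where r[i] = P(i -> 1):
  [7/10, -1/10, -1/20, -1/10] . (a_2, a_3, a_4, a_5) = 1/10
  [-7/20, 3/4, -3/10, 0] . (a_2, a_3, a_4, a_5) = 0
  [-1/5, -1/10, 9/10, -3/20] . (a_2, a_3, a_4, a_5) = 1/10
  [-1/20, -2/5, 0, 1] . (a_2, a_3, a_4, a_5) = 1/10

Solving yields:
  a_2 = 12498/59579
  a_3 = 10798/59579
  a_4 = 12414/59579
  a_5 = 10902/59579

Starting state is 4, so the absorption probability is a_4 = 12414/59579.

Answer: 12414/59579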